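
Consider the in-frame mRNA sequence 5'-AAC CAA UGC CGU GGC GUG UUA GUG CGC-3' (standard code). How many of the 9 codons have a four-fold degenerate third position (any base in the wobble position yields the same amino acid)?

Codon 1 AAC (Asn): third position 2-fold.
Codon 2 CAA (Gln): third position 2-fold.
Codon 3 UGC (Cys): third position 2-fold.
Codon 4 CGU (Arg): third position 4-fold.
Codon 5 GGC (Gly): third position 4-fold.
Codon 6 GUG (Val): third position 4-fold.
Codon 7 UUA (Leu): third position 2-fold.
Codon 8 GUG (Val): third position 4-fold.
Codon 9 CGC (Arg): third position 4-fold.
Four-fold degenerate third positions: 5.

5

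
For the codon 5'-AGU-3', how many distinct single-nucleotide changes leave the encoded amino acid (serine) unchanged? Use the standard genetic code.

1

Position 1: none → 0 synonymous.
Position 2: none → 0 synonymous.
Position 3: AGC → 1 synonymous.
Total: 0 + 0 + 1 = 1.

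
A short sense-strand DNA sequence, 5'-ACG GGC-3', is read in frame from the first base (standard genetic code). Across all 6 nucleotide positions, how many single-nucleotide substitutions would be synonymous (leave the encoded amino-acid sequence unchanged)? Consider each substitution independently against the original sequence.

Codon 1 (ACG, Thr): 3 synonymous substitutions.
Codon 2 (GGC, Gly): 3 synonymous substitutions.
Total: 3 + 3 = 6.

6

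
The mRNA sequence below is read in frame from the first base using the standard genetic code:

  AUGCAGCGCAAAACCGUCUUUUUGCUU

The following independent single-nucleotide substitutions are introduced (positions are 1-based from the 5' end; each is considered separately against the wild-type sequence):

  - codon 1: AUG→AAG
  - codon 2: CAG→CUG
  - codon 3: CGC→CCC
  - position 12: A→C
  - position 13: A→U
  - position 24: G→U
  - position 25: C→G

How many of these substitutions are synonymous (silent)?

0

Codon 1: AUG (Met) → AAG (Lys) — missense.
Codon 2: CAG (Gln) → CUG (Leu) — missense.
Codon 3: CGC (Arg) → CCC (Pro) — missense.
Codon 4: AAA (Lys) → AAC (Asn) — missense.
Codon 5: ACC (Thr) → UCC (Ser) — missense.
Codon 8: UUG (Leu) → UUU (Phe) — missense.
Codon 9: CUU (Leu) → GUU (Val) — missense.
Synonymous: 0 of 7.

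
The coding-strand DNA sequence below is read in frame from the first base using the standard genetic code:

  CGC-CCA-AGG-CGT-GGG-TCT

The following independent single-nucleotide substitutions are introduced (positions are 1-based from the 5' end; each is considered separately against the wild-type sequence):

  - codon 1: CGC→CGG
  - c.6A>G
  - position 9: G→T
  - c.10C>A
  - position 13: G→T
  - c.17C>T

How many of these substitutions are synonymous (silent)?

Codon 1: CGC (Arg) → CGG (Arg) — synonymous.
Codon 2: CCA (Pro) → CCG (Pro) — synonymous.
Codon 3: AGG (Arg) → AGT (Ser) — missense.
Codon 4: CGT (Arg) → AGT (Ser) — missense.
Codon 5: GGG (Gly) → TGG (Trp) — missense.
Codon 6: TCT (Ser) → TTT (Phe) — missense.
Synonymous: 2 of 6.

2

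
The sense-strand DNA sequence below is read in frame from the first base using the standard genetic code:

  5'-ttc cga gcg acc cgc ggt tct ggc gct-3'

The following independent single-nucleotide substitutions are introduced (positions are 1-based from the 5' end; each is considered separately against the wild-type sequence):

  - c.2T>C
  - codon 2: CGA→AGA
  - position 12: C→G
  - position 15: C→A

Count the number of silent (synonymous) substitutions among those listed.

3

Codon 1: TTC (Phe) → TCC (Ser) — missense.
Codon 2: CGA (Arg) → AGA (Arg) — synonymous.
Codon 4: ACC (Thr) → ACG (Thr) — synonymous.
Codon 5: CGC (Arg) → CGA (Arg) — synonymous.
Synonymous: 3 of 4.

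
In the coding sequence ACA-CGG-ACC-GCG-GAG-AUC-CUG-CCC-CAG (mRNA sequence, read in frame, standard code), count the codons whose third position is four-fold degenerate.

Codon 1 ACA (Thr): third position 4-fold.
Codon 2 CGG (Arg): third position 4-fold.
Codon 3 ACC (Thr): third position 4-fold.
Codon 4 GCG (Ala): third position 4-fold.
Codon 5 GAG (Glu): third position 2-fold.
Codon 6 AUC (Ile): third position 3-fold.
Codon 7 CUG (Leu): third position 4-fold.
Codon 8 CCC (Pro): third position 4-fold.
Codon 9 CAG (Gln): third position 2-fold.
Four-fold degenerate third positions: 6.

6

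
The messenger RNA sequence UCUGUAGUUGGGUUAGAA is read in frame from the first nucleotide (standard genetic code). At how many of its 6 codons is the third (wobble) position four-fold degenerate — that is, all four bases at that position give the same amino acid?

4

Codon 1 UCU (Ser): third position 4-fold.
Codon 2 GUA (Val): third position 4-fold.
Codon 3 GUU (Val): third position 4-fold.
Codon 4 GGG (Gly): third position 4-fold.
Codon 5 UUA (Leu): third position 2-fold.
Codon 6 GAA (Glu): third position 2-fold.
Four-fold degenerate third positions: 4.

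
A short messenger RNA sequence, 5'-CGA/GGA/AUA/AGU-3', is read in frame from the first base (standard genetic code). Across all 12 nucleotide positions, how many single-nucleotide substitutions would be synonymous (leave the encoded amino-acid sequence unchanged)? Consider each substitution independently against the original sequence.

10

Codon 1 (CGA, Arg): 4 synonymous substitutions.
Codon 2 (GGA, Gly): 3 synonymous substitutions.
Codon 3 (AUA, Ile): 2 synonymous substitutions.
Codon 4 (AGU, Ser): 1 synonymous substitution.
Total: 4 + 3 + 2 + 1 = 10.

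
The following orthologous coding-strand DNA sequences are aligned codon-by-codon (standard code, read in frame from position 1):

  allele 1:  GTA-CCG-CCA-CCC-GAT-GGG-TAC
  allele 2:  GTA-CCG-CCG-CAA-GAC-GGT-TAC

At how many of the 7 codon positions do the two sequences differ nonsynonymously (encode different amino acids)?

1

Codon 1: GTA Val / GTA Val — identical.
Codon 2: CCG Pro / CCG Pro — identical.
Codon 3: CCA Pro / CCG Pro — synonymous.
Codon 4: CCC Pro / CAA Gln — nonsynonymous.
Codon 5: GAT Asp / GAC Asp — synonymous.
Codon 6: GGG Gly / GGT Gly — synonymous.
Codon 7: TAC Tyr / TAC Tyr — identical.
Nonsynonymous differences: 1.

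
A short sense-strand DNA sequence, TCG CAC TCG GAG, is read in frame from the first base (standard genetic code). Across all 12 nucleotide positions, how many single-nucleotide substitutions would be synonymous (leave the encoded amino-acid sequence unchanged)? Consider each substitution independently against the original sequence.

8

Codon 1 (TCG, Ser): 3 synonymous substitutions.
Codon 2 (CAC, His): 1 synonymous substitution.
Codon 3 (TCG, Ser): 3 synonymous substitutions.
Codon 4 (GAG, Glu): 1 synonymous substitution.
Total: 3 + 1 + 3 + 1 = 8.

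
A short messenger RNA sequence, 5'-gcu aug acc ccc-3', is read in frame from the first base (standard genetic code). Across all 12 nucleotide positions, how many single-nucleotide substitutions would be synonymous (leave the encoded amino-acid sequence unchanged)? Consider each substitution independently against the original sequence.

9

Codon 1 (GCU, Ala): 3 synonymous substitutions.
Codon 2 (AUG, Met): 0 synonymous substitutions.
Codon 3 (ACC, Thr): 3 synonymous substitutions.
Codon 4 (CCC, Pro): 3 synonymous substitutions.
Total: 3 + 0 + 3 + 3 = 9.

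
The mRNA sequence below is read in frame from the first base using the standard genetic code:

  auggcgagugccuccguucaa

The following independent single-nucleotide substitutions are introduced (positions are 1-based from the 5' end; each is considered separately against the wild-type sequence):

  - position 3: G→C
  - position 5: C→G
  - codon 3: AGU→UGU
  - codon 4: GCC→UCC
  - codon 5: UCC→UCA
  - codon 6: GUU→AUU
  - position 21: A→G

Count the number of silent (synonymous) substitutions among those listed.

2

Codon 1: AUG (Met) → AUC (Ile) — missense.
Codon 2: GCG (Ala) → GGG (Gly) — missense.
Codon 3: AGU (Ser) → UGU (Cys) — missense.
Codon 4: GCC (Ala) → UCC (Ser) — missense.
Codon 5: UCC (Ser) → UCA (Ser) — synonymous.
Codon 6: GUU (Val) → AUU (Ile) — missense.
Codon 7: CAA (Gln) → CAG (Gln) — synonymous.
Synonymous: 2 of 7.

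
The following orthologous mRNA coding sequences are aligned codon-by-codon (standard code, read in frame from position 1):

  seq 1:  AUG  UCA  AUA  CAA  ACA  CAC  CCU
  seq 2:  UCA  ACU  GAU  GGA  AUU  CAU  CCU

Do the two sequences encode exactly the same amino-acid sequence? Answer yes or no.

no

Codon 1: AUG Met / UCA Ser — nonsynonymous.
Codon 2: UCA Ser / ACU Thr — nonsynonymous.
Codon 3: AUA Ile / GAU Asp — nonsynonymous.
Codon 4: CAA Gln / GGA Gly — nonsynonymous.
Codon 5: ACA Thr / AUU Ile — nonsynonymous.
Codon 6: CAC His / CAU His — synonymous.
Codon 7: CCU Pro / CCU Pro — identical.
Nonsynonymous differences: 5 → different protein.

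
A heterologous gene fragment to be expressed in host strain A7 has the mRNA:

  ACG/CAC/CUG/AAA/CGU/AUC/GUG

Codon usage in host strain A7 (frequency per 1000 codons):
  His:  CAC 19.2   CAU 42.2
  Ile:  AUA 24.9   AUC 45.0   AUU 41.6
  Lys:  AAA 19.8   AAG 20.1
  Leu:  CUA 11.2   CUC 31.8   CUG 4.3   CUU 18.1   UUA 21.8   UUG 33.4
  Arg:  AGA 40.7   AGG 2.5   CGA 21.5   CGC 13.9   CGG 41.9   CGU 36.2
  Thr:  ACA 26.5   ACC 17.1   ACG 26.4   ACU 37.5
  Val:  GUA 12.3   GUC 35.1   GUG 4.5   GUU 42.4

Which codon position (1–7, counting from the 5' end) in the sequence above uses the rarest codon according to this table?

Codon 1 ACG (Thr): 26.4 per 1000.
Codon 2 CAC (His): 19.2 per 1000.
Codon 3 CUG (Leu): 4.3 per 1000.
Codon 4 AAA (Lys): 19.8 per 1000.
Codon 5 CGU (Arg): 36.2 per 1000.
Codon 6 AUC (Ile): 45.0 per 1000.
Codon 7 GUG (Val): 4.5 per 1000.
Lowest frequency is 4.3 at codon 3.

3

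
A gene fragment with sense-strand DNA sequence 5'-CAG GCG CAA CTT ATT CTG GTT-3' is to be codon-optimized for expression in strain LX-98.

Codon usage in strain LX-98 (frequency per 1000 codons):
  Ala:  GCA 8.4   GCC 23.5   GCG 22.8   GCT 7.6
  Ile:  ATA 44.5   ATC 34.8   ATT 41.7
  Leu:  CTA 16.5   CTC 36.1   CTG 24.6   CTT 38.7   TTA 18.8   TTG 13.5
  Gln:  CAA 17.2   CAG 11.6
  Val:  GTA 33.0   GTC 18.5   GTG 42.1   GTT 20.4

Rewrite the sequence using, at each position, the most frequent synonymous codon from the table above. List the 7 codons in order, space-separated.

Codon 1 (Gln): best is CAA at 17.2.
Codon 2 (Ala): best is GCC at 23.5.
Codon 3 (Gln): best is CAA at 17.2.
Codon 4 (Leu): best is CTT at 38.7.
Codon 5 (Ile): best is ATA at 44.5.
Codon 6 (Leu): best is CTT at 38.7.
Codon 7 (Val): best is GTG at 42.1.

CAA GCC CAA CTT ATA CTT GTG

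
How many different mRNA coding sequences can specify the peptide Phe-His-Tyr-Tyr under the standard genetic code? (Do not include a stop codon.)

16

Phe: 2 codons.
His: 2 codons.
Tyr: 2 codons.
Tyr: 2 codons.
2 × 2 × 2 × 2 = 16.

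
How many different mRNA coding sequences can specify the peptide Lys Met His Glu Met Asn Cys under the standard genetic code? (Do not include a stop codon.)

32

Lys: 2 codons.
Met: 1 codon.
His: 2 codons.
Glu: 2 codons.
Met: 1 codon.
Asn: 2 codons.
Cys: 2 codons.
2 × 1 × 2 × 2 × 1 × 2 × 2 = 32.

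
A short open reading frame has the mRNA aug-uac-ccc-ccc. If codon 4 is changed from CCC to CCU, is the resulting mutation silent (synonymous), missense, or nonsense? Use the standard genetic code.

silent

Position 12 falls in codon 4: CCC → Pro.
After the substitution the codon is CCU → Pro.
Both encode Pro, so the change is synonymous.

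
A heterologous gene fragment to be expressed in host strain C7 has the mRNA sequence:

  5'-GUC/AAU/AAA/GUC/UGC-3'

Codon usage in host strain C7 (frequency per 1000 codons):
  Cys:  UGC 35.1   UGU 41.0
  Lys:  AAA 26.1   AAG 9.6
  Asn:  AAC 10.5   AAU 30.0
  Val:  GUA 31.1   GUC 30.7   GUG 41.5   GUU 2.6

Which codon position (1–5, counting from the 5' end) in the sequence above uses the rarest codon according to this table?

Codon 1 GUC (Val): 30.7 per 1000.
Codon 2 AAU (Asn): 30.0 per 1000.
Codon 3 AAA (Lys): 26.1 per 1000.
Codon 4 GUC (Val): 30.7 per 1000.
Codon 5 UGC (Cys): 35.1 per 1000.
Lowest frequency is 26.1 at codon 3.

3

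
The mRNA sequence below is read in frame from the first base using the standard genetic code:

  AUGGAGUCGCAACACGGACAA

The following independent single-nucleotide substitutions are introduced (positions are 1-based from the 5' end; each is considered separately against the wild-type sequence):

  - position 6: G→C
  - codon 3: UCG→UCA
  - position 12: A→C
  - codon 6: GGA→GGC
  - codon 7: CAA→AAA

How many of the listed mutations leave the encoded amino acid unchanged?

Codon 2: GAG (Glu) → GAC (Asp) — missense.
Codon 3: UCG (Ser) → UCA (Ser) — synonymous.
Codon 4: CAA (Gln) → CAC (His) — missense.
Codon 6: GGA (Gly) → GGC (Gly) — synonymous.
Codon 7: CAA (Gln) → AAA (Lys) — missense.
Synonymous: 2 of 5.

2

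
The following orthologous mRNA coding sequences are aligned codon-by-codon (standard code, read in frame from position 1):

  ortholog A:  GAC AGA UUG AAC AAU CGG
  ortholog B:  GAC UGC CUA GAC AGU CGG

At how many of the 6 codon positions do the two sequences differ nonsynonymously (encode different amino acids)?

3

Codon 1: GAC Asp / GAC Asp — identical.
Codon 2: AGA Arg / UGC Cys — nonsynonymous.
Codon 3: UUG Leu / CUA Leu — synonymous.
Codon 4: AAC Asn / GAC Asp — nonsynonymous.
Codon 5: AAU Asn / AGU Ser — nonsynonymous.
Codon 6: CGG Arg / CGG Arg — identical.
Nonsynonymous differences: 3.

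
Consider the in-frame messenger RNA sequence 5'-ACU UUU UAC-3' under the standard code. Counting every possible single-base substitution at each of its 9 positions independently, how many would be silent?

5

Codon 1 (ACU, Thr): 3 synonymous substitutions.
Codon 2 (UUU, Phe): 1 synonymous substitution.
Codon 3 (UAC, Tyr): 1 synonymous substitution.
Total: 3 + 1 + 1 = 5.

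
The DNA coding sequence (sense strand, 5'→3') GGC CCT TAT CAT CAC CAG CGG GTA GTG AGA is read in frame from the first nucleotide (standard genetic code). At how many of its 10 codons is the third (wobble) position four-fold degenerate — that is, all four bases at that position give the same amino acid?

Codon 1 GGC (Gly): third position 4-fold.
Codon 2 CCT (Pro): third position 4-fold.
Codon 3 TAT (Tyr): third position 2-fold.
Codon 4 CAT (His): third position 2-fold.
Codon 5 CAC (His): third position 2-fold.
Codon 6 CAG (Gln): third position 2-fold.
Codon 7 CGG (Arg): third position 4-fold.
Codon 8 GTA (Val): third position 4-fold.
Codon 9 GTG (Val): third position 4-fold.
Codon 10 AGA (Arg): third position 2-fold.
Four-fold degenerate third positions: 5.

5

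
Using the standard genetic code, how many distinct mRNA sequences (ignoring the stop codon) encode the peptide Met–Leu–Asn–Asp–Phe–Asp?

96

Met: 1 codon.
Leu: 6 codons.
Asn: 2 codons.
Asp: 2 codons.
Phe: 2 codons.
Asp: 2 codons.
1 × 6 × 2 × 2 × 2 × 2 = 96.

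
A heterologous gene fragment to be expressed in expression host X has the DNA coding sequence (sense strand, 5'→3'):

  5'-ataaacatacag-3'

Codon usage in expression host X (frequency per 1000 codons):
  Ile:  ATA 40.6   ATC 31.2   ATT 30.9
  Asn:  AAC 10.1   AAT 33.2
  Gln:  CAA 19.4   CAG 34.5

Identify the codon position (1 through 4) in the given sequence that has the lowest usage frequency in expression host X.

Codon 1 ATA (Ile): 40.6 per 1000.
Codon 2 AAC (Asn): 10.1 per 1000.
Codon 3 ATA (Ile): 40.6 per 1000.
Codon 4 CAG (Gln): 34.5 per 1000.
Lowest frequency is 10.1 at codon 2.

2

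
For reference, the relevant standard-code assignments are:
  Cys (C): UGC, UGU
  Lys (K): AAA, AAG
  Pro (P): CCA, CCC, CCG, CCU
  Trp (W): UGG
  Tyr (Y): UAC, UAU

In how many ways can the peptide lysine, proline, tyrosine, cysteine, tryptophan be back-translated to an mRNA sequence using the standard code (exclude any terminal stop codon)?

Lys: 2 codons.
Pro: 4 codons.
Tyr: 2 codons.
Cys: 2 codons.
Trp: 1 codon.
2 × 4 × 2 × 2 × 1 = 32.

32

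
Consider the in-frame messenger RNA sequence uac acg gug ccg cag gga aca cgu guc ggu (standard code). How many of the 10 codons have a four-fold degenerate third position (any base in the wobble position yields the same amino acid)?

8

Codon 1 UAC (Tyr): third position 2-fold.
Codon 2 ACG (Thr): third position 4-fold.
Codon 3 GUG (Val): third position 4-fold.
Codon 4 CCG (Pro): third position 4-fold.
Codon 5 CAG (Gln): third position 2-fold.
Codon 6 GGA (Gly): third position 4-fold.
Codon 7 ACA (Thr): third position 4-fold.
Codon 8 CGU (Arg): third position 4-fold.
Codon 9 GUC (Val): third position 4-fold.
Codon 10 GGU (Gly): third position 4-fold.
Four-fold degenerate third positions: 8.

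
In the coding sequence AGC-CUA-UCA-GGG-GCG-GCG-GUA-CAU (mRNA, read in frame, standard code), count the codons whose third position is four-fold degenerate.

Codon 1 AGC (Ser): third position 2-fold.
Codon 2 CUA (Leu): third position 4-fold.
Codon 3 UCA (Ser): third position 4-fold.
Codon 4 GGG (Gly): third position 4-fold.
Codon 5 GCG (Ala): third position 4-fold.
Codon 6 GCG (Ala): third position 4-fold.
Codon 7 GUA (Val): third position 4-fold.
Codon 8 CAU (His): third position 2-fold.
Four-fold degenerate third positions: 6.

6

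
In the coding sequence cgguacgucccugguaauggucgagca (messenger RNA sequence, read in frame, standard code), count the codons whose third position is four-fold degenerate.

Codon 1 CGG (Arg): third position 4-fold.
Codon 2 UAC (Tyr): third position 2-fold.
Codon 3 GUC (Val): third position 4-fold.
Codon 4 CCU (Pro): third position 4-fold.
Codon 5 GGU (Gly): third position 4-fold.
Codon 6 AAU (Asn): third position 2-fold.
Codon 7 GGU (Gly): third position 4-fold.
Codon 8 CGA (Arg): third position 4-fold.
Codon 9 GCA (Ala): third position 4-fold.
Four-fold degenerate third positions: 7.

7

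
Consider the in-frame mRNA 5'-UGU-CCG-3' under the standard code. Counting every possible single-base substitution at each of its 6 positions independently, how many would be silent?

Codon 1 (UGU, Cys): 1 synonymous substitution.
Codon 2 (CCG, Pro): 3 synonymous substitutions.
Total: 1 + 3 = 4.

4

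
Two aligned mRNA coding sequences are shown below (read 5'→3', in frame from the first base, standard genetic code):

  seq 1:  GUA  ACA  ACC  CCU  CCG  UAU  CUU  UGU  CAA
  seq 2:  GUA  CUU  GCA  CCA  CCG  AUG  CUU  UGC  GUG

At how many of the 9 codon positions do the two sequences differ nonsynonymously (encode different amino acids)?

4

Codon 1: GUA Val / GUA Val — identical.
Codon 2: ACA Thr / CUU Leu — nonsynonymous.
Codon 3: ACC Thr / GCA Ala — nonsynonymous.
Codon 4: CCU Pro / CCA Pro — synonymous.
Codon 5: CCG Pro / CCG Pro — identical.
Codon 6: UAU Tyr / AUG Met — nonsynonymous.
Codon 7: CUU Leu / CUU Leu — identical.
Codon 8: UGU Cys / UGC Cys — synonymous.
Codon 9: CAA Gln / GUG Val — nonsynonymous.
Nonsynonymous differences: 4.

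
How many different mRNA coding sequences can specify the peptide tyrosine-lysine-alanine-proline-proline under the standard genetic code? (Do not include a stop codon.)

Tyr: 2 codons.
Lys: 2 codons.
Ala: 4 codons.
Pro: 4 codons.
Pro: 4 codons.
2 × 2 × 4 × 4 × 4 = 256.

256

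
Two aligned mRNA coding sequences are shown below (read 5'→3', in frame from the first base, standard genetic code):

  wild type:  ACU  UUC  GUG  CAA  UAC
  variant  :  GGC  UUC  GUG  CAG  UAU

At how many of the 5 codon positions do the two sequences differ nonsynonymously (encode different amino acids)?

1

Codon 1: ACU Thr / GGC Gly — nonsynonymous.
Codon 2: UUC Phe / UUC Phe — identical.
Codon 3: GUG Val / GUG Val — identical.
Codon 4: CAA Gln / CAG Gln — synonymous.
Codon 5: UAC Tyr / UAU Tyr — synonymous.
Nonsynonymous differences: 1.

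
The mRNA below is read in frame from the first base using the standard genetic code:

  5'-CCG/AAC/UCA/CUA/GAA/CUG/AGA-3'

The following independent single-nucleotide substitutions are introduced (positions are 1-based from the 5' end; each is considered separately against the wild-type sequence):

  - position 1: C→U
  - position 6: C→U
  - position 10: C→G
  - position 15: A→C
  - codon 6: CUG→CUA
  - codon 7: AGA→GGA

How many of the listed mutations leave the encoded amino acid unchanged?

2

Codon 1: CCG (Pro) → UCG (Ser) — missense.
Codon 2: AAC (Asn) → AAU (Asn) — synonymous.
Codon 4: CUA (Leu) → GUA (Val) — missense.
Codon 5: GAA (Glu) → GAC (Asp) — missense.
Codon 6: CUG (Leu) → CUA (Leu) — synonymous.
Codon 7: AGA (Arg) → GGA (Gly) — missense.
Synonymous: 2 of 6.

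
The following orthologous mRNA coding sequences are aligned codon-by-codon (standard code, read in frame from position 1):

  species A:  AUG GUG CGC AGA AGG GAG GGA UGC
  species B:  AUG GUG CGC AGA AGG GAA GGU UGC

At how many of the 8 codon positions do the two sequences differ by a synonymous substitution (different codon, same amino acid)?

2

Codon 1: AUG Met / AUG Met — identical.
Codon 2: GUG Val / GUG Val — identical.
Codon 3: CGC Arg / CGC Arg — identical.
Codon 4: AGA Arg / AGA Arg — identical.
Codon 5: AGG Arg / AGG Arg — identical.
Codon 6: GAG Glu / GAA Glu — synonymous.
Codon 7: GGA Gly / GGU Gly — synonymous.
Codon 8: UGC Cys / UGC Cys — identical.
Synonymous differences: 2.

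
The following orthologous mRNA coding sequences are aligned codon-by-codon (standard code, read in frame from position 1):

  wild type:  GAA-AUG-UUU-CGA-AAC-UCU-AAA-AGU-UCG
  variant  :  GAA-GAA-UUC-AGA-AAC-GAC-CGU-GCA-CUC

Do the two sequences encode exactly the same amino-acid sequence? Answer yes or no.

Codon 1: GAA Glu / GAA Glu — identical.
Codon 2: AUG Met / GAA Glu — nonsynonymous.
Codon 3: UUU Phe / UUC Phe — synonymous.
Codon 4: CGA Arg / AGA Arg — synonymous.
Codon 5: AAC Asn / AAC Asn — identical.
Codon 6: UCU Ser / GAC Asp — nonsynonymous.
Codon 7: AAA Lys / CGU Arg — nonsynonymous.
Codon 8: AGU Ser / GCA Ala — nonsynonymous.
Codon 9: UCG Ser / CUC Leu — nonsynonymous.
Nonsynonymous differences: 5 → different protein.

no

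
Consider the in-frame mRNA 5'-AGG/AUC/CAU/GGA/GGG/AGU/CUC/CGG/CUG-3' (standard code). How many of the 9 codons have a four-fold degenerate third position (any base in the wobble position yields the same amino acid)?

5

Codon 1 AGG (Arg): third position 2-fold.
Codon 2 AUC (Ile): third position 3-fold.
Codon 3 CAU (His): third position 2-fold.
Codon 4 GGA (Gly): third position 4-fold.
Codon 5 GGG (Gly): third position 4-fold.
Codon 6 AGU (Ser): third position 2-fold.
Codon 7 CUC (Leu): third position 4-fold.
Codon 8 CGG (Arg): third position 4-fold.
Codon 9 CUG (Leu): third position 4-fold.
Four-fold degenerate third positions: 5.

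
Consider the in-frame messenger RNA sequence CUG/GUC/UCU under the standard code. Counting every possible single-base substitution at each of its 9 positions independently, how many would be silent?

Codon 1 (CUG, Leu): 4 synonymous substitutions.
Codon 2 (GUC, Val): 3 synonymous substitutions.
Codon 3 (UCU, Ser): 3 synonymous substitutions.
Total: 4 + 3 + 3 = 10.

10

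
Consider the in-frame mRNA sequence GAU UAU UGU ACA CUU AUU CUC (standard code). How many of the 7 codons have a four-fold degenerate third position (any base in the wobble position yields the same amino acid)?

Codon 1 GAU (Asp): third position 2-fold.
Codon 2 UAU (Tyr): third position 2-fold.
Codon 3 UGU (Cys): third position 2-fold.
Codon 4 ACA (Thr): third position 4-fold.
Codon 5 CUU (Leu): third position 4-fold.
Codon 6 AUU (Ile): third position 3-fold.
Codon 7 CUC (Leu): third position 4-fold.
Four-fold degenerate third positions: 3.

3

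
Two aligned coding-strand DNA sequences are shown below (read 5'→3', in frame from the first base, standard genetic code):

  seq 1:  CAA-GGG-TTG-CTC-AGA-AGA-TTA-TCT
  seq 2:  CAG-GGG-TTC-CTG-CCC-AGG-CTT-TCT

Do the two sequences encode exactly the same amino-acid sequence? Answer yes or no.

Codon 1: CAA Gln / CAG Gln — synonymous.
Codon 2: GGG Gly / GGG Gly — identical.
Codon 3: TTG Leu / TTC Phe — nonsynonymous.
Codon 4: CTC Leu / CTG Leu — synonymous.
Codon 5: AGA Arg / CCC Pro — nonsynonymous.
Codon 6: AGA Arg / AGG Arg — synonymous.
Codon 7: TTA Leu / CTT Leu — synonymous.
Codon 8: TCT Ser / TCT Ser — identical.
Nonsynonymous differences: 2 → different protein.

no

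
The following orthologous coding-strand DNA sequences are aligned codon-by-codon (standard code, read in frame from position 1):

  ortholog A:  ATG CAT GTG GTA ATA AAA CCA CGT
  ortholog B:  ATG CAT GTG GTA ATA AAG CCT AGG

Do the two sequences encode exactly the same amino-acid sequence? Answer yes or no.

yes

Codon 1: ATG Met / ATG Met — identical.
Codon 2: CAT His / CAT His — identical.
Codon 3: GTG Val / GTG Val — identical.
Codon 4: GTA Val / GTA Val — identical.
Codon 5: ATA Ile / ATA Ile — identical.
Codon 6: AAA Lys / AAG Lys — synonymous.
Codon 7: CCA Pro / CCT Pro — synonymous.
Codon 8: CGT Arg / AGG Arg — synonymous.
Nonsynonymous differences: 0 → same protein.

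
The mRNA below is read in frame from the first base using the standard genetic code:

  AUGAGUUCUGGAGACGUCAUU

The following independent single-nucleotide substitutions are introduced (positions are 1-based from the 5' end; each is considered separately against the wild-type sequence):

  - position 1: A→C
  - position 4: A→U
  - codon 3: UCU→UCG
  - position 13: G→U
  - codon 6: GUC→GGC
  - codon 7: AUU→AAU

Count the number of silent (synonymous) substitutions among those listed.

Codon 1: AUG (Met) → CUG (Leu) — missense.
Codon 2: AGU (Ser) → UGU (Cys) — missense.
Codon 3: UCU (Ser) → UCG (Ser) — synonymous.
Codon 5: GAC (Asp) → UAC (Tyr) — missense.
Codon 6: GUC (Val) → GGC (Gly) — missense.
Codon 7: AUU (Ile) → AAU (Asn) — missense.
Synonymous: 1 of 6.

1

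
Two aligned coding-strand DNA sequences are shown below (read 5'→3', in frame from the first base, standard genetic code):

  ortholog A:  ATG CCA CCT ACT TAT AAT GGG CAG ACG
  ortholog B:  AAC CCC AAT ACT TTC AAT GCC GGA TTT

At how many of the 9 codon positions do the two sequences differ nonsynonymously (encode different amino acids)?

6

Codon 1: ATG Met / AAC Asn — nonsynonymous.
Codon 2: CCA Pro / CCC Pro — synonymous.
Codon 3: CCT Pro / AAT Asn — nonsynonymous.
Codon 4: ACT Thr / ACT Thr — identical.
Codon 5: TAT Tyr / TTC Phe — nonsynonymous.
Codon 6: AAT Asn / AAT Asn — identical.
Codon 7: GGG Gly / GCC Ala — nonsynonymous.
Codon 8: CAG Gln / GGA Gly — nonsynonymous.
Codon 9: ACG Thr / TTT Phe — nonsynonymous.
Nonsynonymous differences: 6.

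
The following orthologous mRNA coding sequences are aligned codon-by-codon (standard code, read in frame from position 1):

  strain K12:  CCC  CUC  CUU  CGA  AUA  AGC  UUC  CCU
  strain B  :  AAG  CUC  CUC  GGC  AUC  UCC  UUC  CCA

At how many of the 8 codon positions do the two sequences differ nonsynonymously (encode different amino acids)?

2

Codon 1: CCC Pro / AAG Lys — nonsynonymous.
Codon 2: CUC Leu / CUC Leu — identical.
Codon 3: CUU Leu / CUC Leu — synonymous.
Codon 4: CGA Arg / GGC Gly — nonsynonymous.
Codon 5: AUA Ile / AUC Ile — synonymous.
Codon 6: AGC Ser / UCC Ser — synonymous.
Codon 7: UUC Phe / UUC Phe — identical.
Codon 8: CCU Pro / CCA Pro — synonymous.
Nonsynonymous differences: 2.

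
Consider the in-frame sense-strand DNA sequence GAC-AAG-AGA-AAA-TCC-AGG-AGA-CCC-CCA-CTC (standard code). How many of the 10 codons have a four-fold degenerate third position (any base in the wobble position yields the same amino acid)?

4

Codon 1 GAC (Asp): third position 2-fold.
Codon 2 AAG (Lys): third position 2-fold.
Codon 3 AGA (Arg): third position 2-fold.
Codon 4 AAA (Lys): third position 2-fold.
Codon 5 TCC (Ser): third position 4-fold.
Codon 6 AGG (Arg): third position 2-fold.
Codon 7 AGA (Arg): third position 2-fold.
Codon 8 CCC (Pro): third position 4-fold.
Codon 9 CCA (Pro): third position 4-fold.
Codon 10 CTC (Leu): third position 4-fold.
Four-fold degenerate third positions: 4.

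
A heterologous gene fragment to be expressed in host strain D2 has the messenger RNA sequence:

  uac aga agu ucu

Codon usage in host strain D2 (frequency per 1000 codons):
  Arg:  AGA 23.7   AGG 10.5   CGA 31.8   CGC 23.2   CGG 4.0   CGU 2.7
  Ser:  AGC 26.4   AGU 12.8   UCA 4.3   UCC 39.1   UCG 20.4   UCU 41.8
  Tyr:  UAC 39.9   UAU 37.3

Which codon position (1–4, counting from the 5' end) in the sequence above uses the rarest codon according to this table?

Codon 1 UAC (Tyr): 39.9 per 1000.
Codon 2 AGA (Arg): 23.7 per 1000.
Codon 3 AGU (Ser): 12.8 per 1000.
Codon 4 UCU (Ser): 41.8 per 1000.
Lowest frequency is 12.8 at codon 3.

3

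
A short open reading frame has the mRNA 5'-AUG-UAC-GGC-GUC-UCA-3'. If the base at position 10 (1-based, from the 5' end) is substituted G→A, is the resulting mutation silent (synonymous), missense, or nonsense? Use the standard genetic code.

missense

Position 10 falls in codon 4: GUC → Val.
After the substitution the codon is AUC → Ile.
Val ≠ Ile, so this is a missense mutation.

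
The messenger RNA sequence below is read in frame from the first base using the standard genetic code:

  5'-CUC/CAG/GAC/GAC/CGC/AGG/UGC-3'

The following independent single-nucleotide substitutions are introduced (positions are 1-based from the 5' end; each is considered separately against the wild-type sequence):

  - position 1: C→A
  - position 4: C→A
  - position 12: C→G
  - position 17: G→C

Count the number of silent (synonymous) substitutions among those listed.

0

Codon 1: CUC (Leu) → AUC (Ile) — missense.
Codon 2: CAG (Gln) → AAG (Lys) — missense.
Codon 4: GAC (Asp) → GAG (Glu) — missense.
Codon 6: AGG (Arg) → ACG (Thr) — missense.
Synonymous: 0 of 4.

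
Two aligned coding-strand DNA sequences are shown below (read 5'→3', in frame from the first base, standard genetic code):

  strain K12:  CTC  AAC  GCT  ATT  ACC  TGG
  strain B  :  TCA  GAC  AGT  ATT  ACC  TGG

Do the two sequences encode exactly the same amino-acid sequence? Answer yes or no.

Codon 1: CTC Leu / TCA Ser — nonsynonymous.
Codon 2: AAC Asn / GAC Asp — nonsynonymous.
Codon 3: GCT Ala / AGT Ser — nonsynonymous.
Codon 4: ATT Ile / ATT Ile — identical.
Codon 5: ACC Thr / ACC Thr — identical.
Codon 6: TGG Trp / TGG Trp — identical.
Nonsynonymous differences: 3 → different protein.

no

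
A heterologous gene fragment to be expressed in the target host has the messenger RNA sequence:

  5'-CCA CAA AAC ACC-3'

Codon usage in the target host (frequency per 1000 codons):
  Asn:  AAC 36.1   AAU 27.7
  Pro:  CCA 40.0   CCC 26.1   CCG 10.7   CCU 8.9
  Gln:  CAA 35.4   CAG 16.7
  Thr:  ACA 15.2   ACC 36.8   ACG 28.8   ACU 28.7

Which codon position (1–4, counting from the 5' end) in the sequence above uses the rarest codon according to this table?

2

Codon 1 CCA (Pro): 40.0 per 1000.
Codon 2 CAA (Gln): 35.4 per 1000.
Codon 3 AAC (Asn): 36.1 per 1000.
Codon 4 ACC (Thr): 36.8 per 1000.
Lowest frequency is 35.4 at codon 2.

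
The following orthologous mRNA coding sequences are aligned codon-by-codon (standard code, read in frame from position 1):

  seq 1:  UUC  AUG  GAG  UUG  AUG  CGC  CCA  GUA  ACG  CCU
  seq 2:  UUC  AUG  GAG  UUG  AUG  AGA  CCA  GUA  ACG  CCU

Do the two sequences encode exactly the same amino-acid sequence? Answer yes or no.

Codon 1: UUC Phe / UUC Phe — identical.
Codon 2: AUG Met / AUG Met — identical.
Codon 3: GAG Glu / GAG Glu — identical.
Codon 4: UUG Leu / UUG Leu — identical.
Codon 5: AUG Met / AUG Met — identical.
Codon 6: CGC Arg / AGA Arg — synonymous.
Codon 7: CCA Pro / CCA Pro — identical.
Codon 8: GUA Val / GUA Val — identical.
Codon 9: ACG Thr / ACG Thr — identical.
Codon 10: CCU Pro / CCU Pro — identical.
Nonsynonymous differences: 0 → same protein.

yes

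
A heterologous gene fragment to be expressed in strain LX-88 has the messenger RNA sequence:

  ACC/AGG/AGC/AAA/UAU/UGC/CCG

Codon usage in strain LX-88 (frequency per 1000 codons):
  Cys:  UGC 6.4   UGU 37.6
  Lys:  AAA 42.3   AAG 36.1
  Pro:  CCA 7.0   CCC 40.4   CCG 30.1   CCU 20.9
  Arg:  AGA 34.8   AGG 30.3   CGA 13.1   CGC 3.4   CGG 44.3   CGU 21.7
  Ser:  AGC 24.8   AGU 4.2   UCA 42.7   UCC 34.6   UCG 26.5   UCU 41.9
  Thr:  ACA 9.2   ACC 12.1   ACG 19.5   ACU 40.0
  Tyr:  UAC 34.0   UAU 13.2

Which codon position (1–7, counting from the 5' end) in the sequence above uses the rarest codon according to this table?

Codon 1 ACC (Thr): 12.1 per 1000.
Codon 2 AGG (Arg): 30.3 per 1000.
Codon 3 AGC (Ser): 24.8 per 1000.
Codon 4 AAA (Lys): 42.3 per 1000.
Codon 5 UAU (Tyr): 13.2 per 1000.
Codon 6 UGC (Cys): 6.4 per 1000.
Codon 7 CCG (Pro): 30.1 per 1000.
Lowest frequency is 6.4 at codon 6.

6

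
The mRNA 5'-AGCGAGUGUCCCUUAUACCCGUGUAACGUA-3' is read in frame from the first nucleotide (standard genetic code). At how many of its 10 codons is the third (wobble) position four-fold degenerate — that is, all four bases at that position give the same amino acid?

Codon 1 AGC (Ser): third position 2-fold.
Codon 2 GAG (Glu): third position 2-fold.
Codon 3 UGU (Cys): third position 2-fold.
Codon 4 CCC (Pro): third position 4-fold.
Codon 5 UUA (Leu): third position 2-fold.
Codon 6 UAC (Tyr): third position 2-fold.
Codon 7 CCG (Pro): third position 4-fold.
Codon 8 UGU (Cys): third position 2-fold.
Codon 9 AAC (Asn): third position 2-fold.
Codon 10 GUA (Val): third position 4-fold.
Four-fold degenerate third positions: 3.

3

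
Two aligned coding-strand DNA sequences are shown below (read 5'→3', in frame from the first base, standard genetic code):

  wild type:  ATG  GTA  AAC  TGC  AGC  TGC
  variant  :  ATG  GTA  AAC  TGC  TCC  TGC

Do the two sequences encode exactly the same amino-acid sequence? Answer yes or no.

Codon 1: ATG Met / ATG Met — identical.
Codon 2: GTA Val / GTA Val — identical.
Codon 3: AAC Asn / AAC Asn — identical.
Codon 4: TGC Cys / TGC Cys — identical.
Codon 5: AGC Ser / TCC Ser — synonymous.
Codon 6: TGC Cys / TGC Cys — identical.
Nonsynonymous differences: 0 → same protein.

yes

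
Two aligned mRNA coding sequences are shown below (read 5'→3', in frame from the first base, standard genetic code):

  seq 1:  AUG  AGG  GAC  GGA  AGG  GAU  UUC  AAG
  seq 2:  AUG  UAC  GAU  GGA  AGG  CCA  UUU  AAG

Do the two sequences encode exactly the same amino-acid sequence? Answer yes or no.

no

Codon 1: AUG Met / AUG Met — identical.
Codon 2: AGG Arg / UAC Tyr — nonsynonymous.
Codon 3: GAC Asp / GAU Asp — synonymous.
Codon 4: GGA Gly / GGA Gly — identical.
Codon 5: AGG Arg / AGG Arg — identical.
Codon 6: GAU Asp / CCA Pro — nonsynonymous.
Codon 7: UUC Phe / UUU Phe — synonymous.
Codon 8: AAG Lys / AAG Lys — identical.
Nonsynonymous differences: 2 → different protein.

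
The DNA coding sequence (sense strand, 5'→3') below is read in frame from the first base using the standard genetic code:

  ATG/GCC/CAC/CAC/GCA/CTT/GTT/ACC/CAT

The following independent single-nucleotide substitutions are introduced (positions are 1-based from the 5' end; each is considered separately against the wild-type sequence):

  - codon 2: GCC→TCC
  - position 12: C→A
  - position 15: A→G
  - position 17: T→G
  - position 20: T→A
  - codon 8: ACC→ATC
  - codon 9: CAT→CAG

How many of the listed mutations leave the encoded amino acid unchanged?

1

Codon 2: GCC (Ala) → TCC (Ser) — missense.
Codon 4: CAC (His) → CAA (Gln) — missense.
Codon 5: GCA (Ala) → GCG (Ala) — synonymous.
Codon 6: CTT (Leu) → CGT (Arg) — missense.
Codon 7: GTT (Val) → GAT (Asp) — missense.
Codon 8: ACC (Thr) → ATC (Ile) — missense.
Codon 9: CAT (His) → CAG (Gln) — missense.
Synonymous: 1 of 7.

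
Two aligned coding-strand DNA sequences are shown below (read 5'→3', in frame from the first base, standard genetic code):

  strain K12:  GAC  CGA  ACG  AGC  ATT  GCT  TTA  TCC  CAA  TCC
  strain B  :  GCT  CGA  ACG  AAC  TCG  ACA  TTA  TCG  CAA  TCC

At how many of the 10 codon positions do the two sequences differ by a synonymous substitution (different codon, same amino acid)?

Codon 1: GAC Asp / GCT Ala — nonsynonymous.
Codon 2: CGA Arg / CGA Arg — identical.
Codon 3: ACG Thr / ACG Thr — identical.
Codon 4: AGC Ser / AAC Asn — nonsynonymous.
Codon 5: ATT Ile / TCG Ser — nonsynonymous.
Codon 6: GCT Ala / ACA Thr — nonsynonymous.
Codon 7: TTA Leu / TTA Leu — identical.
Codon 8: TCC Ser / TCG Ser — synonymous.
Codon 9: CAA Gln / CAA Gln — identical.
Codon 10: TCC Ser / TCC Ser — identical.
Synonymous differences: 1.

1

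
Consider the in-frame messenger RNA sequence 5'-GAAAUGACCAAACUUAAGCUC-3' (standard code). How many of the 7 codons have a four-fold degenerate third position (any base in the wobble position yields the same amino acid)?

Codon 1 GAA (Glu): third position 2-fold.
Codon 2 AUG (Met): third position 1-fold.
Codon 3 ACC (Thr): third position 4-fold.
Codon 4 AAA (Lys): third position 2-fold.
Codon 5 CUU (Leu): third position 4-fold.
Codon 6 AAG (Lys): third position 2-fold.
Codon 7 CUC (Leu): third position 4-fold.
Four-fold degenerate third positions: 3.

3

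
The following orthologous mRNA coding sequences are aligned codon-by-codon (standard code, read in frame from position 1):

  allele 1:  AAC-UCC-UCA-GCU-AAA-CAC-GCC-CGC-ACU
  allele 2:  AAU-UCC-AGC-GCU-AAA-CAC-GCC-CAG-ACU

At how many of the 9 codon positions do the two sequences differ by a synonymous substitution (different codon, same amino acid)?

Codon 1: AAC Asn / AAU Asn — synonymous.
Codon 2: UCC Ser / UCC Ser — identical.
Codon 3: UCA Ser / AGC Ser — synonymous.
Codon 4: GCU Ala / GCU Ala — identical.
Codon 5: AAA Lys / AAA Lys — identical.
Codon 6: CAC His / CAC His — identical.
Codon 7: GCC Ala / GCC Ala — identical.
Codon 8: CGC Arg / CAG Gln — nonsynonymous.
Codon 9: ACU Thr / ACU Thr — identical.
Synonymous differences: 2.

2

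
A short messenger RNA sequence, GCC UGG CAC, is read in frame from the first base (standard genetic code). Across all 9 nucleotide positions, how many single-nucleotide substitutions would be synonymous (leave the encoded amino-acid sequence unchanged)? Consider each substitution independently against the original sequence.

Codon 1 (GCC, Ala): 3 synonymous substitutions.
Codon 2 (UGG, Trp): 0 synonymous substitutions.
Codon 3 (CAC, His): 1 synonymous substitution.
Total: 3 + 0 + 1 = 4.

4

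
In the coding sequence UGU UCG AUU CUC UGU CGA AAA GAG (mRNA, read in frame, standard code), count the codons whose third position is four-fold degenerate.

3

Codon 1 UGU (Cys): third position 2-fold.
Codon 2 UCG (Ser): third position 4-fold.
Codon 3 AUU (Ile): third position 3-fold.
Codon 4 CUC (Leu): third position 4-fold.
Codon 5 UGU (Cys): third position 2-fold.
Codon 6 CGA (Arg): third position 4-fold.
Codon 7 AAA (Lys): third position 2-fold.
Codon 8 GAG (Glu): third position 2-fold.
Four-fold degenerate third positions: 3.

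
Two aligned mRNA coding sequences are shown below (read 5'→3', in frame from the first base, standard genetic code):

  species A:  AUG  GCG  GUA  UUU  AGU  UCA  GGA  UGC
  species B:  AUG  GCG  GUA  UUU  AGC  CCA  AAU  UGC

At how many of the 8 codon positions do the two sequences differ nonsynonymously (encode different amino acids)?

Codon 1: AUG Met / AUG Met — identical.
Codon 2: GCG Ala / GCG Ala — identical.
Codon 3: GUA Val / GUA Val — identical.
Codon 4: UUU Phe / UUU Phe — identical.
Codon 5: AGU Ser / AGC Ser — synonymous.
Codon 6: UCA Ser / CCA Pro — nonsynonymous.
Codon 7: GGA Gly / AAU Asn — nonsynonymous.
Codon 8: UGC Cys / UGC Cys — identical.
Nonsynonymous differences: 2.

2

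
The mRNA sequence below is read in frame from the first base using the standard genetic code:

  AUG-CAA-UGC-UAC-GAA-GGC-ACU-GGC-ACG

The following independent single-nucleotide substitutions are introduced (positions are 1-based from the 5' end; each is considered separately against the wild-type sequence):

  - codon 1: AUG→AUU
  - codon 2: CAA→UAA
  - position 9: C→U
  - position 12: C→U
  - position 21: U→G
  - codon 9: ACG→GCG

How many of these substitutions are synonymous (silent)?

Codon 1: AUG (Met) → AUU (Ile) — missense.
Codon 2: CAA (Gln) → UAA (Stop) — nonsense.
Codon 3: UGC (Cys) → UGU (Cys) — synonymous.
Codon 4: UAC (Tyr) → UAU (Tyr) — synonymous.
Codon 7: ACU (Thr) → ACG (Thr) — synonymous.
Codon 9: ACG (Thr) → GCG (Ala) — missense.
Synonymous: 3 of 6.

3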